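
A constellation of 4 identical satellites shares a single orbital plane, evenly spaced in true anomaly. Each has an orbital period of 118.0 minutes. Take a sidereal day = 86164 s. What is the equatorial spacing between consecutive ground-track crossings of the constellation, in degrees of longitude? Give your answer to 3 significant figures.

7.40°

T = 118.0 min = 7080.0 s.
Single-satellite node shift = (7080.0/86164) × 360° = 29.58°.
With 4 satellites evenly phased, successive equator crossings are 29.58/4 = 7.395° apart.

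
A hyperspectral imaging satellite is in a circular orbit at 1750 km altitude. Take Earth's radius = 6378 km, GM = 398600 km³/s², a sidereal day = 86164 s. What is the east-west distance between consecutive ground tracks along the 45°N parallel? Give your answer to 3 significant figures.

Semi-major axis a = 6378 + 1750 = 8128 km. Period T = 2π√(a³/μ) = 2π√(8128³/398600) = 7292.7 s = 121.54 min.
Node shift per orbit = (7292.7/86164) × 360° = 30.47°.
Equatorial spacing = 30.47 × 111.3 km/° = 3392 km.
At 45° latitude, spacing = 3392 × cos(45°) = 2398 km.

2400 km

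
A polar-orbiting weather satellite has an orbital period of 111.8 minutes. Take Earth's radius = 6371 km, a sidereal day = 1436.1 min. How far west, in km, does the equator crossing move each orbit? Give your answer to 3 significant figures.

T = 111.8 min = 6708.0 s.
During one orbit Earth rotates (6708.0 / 86166) × 360° = 28.03°.
At the equator that is 28.03° × (2π·6371/360) km/° = 28.03 × 111.2 = 3116 km.

3120 km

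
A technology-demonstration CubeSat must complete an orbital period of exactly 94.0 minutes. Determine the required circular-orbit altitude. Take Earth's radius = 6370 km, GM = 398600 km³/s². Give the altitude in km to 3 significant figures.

T = 94.0 min = 5640.0 s.
From T = 2π√(a³/μ): a = (μ T²/4π²)^(1/3) = (398600 × 5640.0² / 4π²)^(1/3) = 6848 km.
Altitude h = a − R = 6848 − 6370 = 478 km.

478 km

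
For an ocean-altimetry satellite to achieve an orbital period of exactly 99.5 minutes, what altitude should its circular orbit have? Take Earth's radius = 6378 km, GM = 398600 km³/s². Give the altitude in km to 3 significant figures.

T = 99.5 min = 5970.0 s.
From T = 2π√(a³/μ): a = (μ T²/4π²)^(1/3) = (398600 × 5970.0² / 4π²)^(1/3) = 7113 km.
Altitude h = a − R = 7113 − 6378 = 735 km.

735 km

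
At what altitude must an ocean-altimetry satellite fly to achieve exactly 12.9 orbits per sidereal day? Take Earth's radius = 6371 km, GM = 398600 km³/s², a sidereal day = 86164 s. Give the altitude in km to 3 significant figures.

Required period T = 86164 / 12.9 = 6679.4 s.
From T = 2π√(a³/μ): a = (μ T²/4π²)^(1/3) = (398600 × 6679.4² / 4π²)^(1/3) = 7666 km.
Altitude h = a − R = 7666 − 6371 = 1295 km.

1290 km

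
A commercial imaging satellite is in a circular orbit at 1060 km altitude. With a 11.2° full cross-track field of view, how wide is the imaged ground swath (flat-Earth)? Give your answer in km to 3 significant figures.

Half-angle = 11.2°/2 = 5.6°.
Swath width ≈ 2h·tan(θ/2) = 2 × 1060 × tan(5.6°) = 207.9 km.

208 km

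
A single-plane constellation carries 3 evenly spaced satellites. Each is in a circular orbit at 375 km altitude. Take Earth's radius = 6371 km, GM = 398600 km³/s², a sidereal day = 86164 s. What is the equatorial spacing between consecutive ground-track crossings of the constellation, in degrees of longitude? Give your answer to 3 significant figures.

7.68°

Semi-major axis a = 6371 + 375 = 6746 km. Period T = 2π√(a³/μ) = 2π√(6746³/398600) = 5514.2 s = 91.90 min.
Single-satellite node shift = (5514.2/86164) × 360° = 23.04°.
With 3 satellites evenly phased, successive equator crossings are 23.04/3 = 7.680° apart.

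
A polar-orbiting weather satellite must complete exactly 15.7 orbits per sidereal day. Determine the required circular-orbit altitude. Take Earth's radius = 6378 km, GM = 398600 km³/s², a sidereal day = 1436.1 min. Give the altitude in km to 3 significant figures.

347 km

Required period T = 86166 / 15.7 = 5488.3 s.
From T = 2π√(a³/μ): a = (μ T²/4π²)^(1/3) = (398600 × 5488.3² / 4π²)^(1/3) = 6725 km.
Altitude h = a − R = 6725 − 6378 = 347 km.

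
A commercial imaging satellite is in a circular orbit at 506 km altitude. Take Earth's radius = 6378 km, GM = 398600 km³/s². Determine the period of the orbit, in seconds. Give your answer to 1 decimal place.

5684.2 seconds

Semi-major axis a = 6378 + 506 = 6884 km. Period T = 2π√(a³/μ) = 2π√(6884³/398600) = 5684.2 s = 94.74 min.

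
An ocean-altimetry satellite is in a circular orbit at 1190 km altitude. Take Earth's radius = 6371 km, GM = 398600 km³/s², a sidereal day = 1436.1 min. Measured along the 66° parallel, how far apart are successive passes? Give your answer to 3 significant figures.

Semi-major axis a = 6371 + 1190 = 7561 km. Period T = 2π√(a³/μ) = 2π√(7561³/398600) = 6543.0 s = 109.05 min.
Node shift per orbit = (6543.0/86166) × 360° = 27.34°.
Equatorial spacing = 27.34 × 111.2 km/° = 3040 km.
At 66° latitude, spacing = 3040 × cos(66°) = 1236 km.

1240 km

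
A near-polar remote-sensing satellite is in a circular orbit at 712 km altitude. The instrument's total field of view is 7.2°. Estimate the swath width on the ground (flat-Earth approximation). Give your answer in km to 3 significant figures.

89.6 km

Half-angle = 7.2°/2 = 3.6°.
Swath width ≈ 2h·tan(θ/2) = 2 × 712 × tan(3.6°) = 89.6 km.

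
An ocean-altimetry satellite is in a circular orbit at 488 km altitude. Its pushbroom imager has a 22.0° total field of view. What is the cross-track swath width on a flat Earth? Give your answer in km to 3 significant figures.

Half-angle = 22.0°/2 = 11°.
Swath width ≈ 2h·tan(θ/2) = 2 × 488 × tan(11°) = 189.7 km.

190 km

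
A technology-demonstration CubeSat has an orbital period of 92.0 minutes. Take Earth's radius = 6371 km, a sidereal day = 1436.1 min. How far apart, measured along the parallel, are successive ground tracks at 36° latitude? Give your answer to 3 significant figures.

2070 km

T = 92.0 min = 5520.0 s.
Node shift per orbit = (5520.0/86166) × 360° = 23.06°.
Equatorial spacing = 23.06 × 111.2 km/° = 2564 km.
At 36° latitude, spacing = 2564 × cos(36°) = 2075 km.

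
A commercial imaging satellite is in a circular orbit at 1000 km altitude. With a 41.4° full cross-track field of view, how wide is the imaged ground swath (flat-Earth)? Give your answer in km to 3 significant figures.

Half-angle = 41.4°/2 = 20.7°.
Swath width ≈ 2h·tan(θ/2) = 2 × 1000 × tan(20.7°) = 755.7 km.

756 km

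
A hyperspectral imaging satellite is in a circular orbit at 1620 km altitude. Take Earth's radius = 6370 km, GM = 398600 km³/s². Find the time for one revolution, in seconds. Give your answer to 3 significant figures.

7110 seconds

Semi-major axis a = 6370 + 1620 = 7990 km. Period T = 2π√(a³/μ) = 2π√(7990³/398600) = 7107.7 s = 118.46 min.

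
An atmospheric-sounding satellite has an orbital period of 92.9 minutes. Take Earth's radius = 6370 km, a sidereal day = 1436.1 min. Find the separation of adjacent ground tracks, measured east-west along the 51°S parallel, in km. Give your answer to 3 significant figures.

1630 km

T = 92.9 min = 5574.0 s.
Node shift per orbit = (5574.0/86166) × 360° = 23.29°.
Equatorial spacing = 23.29 × 111.2 km/° = 2589 km.
At 51° latitude, spacing = 2589 × cos(51°) = 1629 km.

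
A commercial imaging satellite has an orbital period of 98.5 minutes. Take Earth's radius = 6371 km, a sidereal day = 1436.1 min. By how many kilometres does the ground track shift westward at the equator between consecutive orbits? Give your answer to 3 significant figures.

2750 km

T = 98.5 min = 5910.0 s.
During one orbit Earth rotates (5910.0 / 86166) × 360° = 24.69°.
At the equator that is 24.69° × (2π·6371/360) km/° = 24.69 × 111.2 = 2746 km.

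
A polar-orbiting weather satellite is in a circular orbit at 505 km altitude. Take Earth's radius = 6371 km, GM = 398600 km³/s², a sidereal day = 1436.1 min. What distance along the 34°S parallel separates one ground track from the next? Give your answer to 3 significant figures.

Semi-major axis a = 6371 + 505 = 6876 km. Period T = 2π√(a³/μ) = 2π√(6876³/398600) = 5674.3 s = 94.57 min.
Node shift per orbit = (5674.3/86166) × 360° = 23.71°.
Equatorial spacing = 23.71 × 111.2 km/° = 2636 km.
At 34° latitude, spacing = 2636 × cos(34°) = 2185 km.

2190 km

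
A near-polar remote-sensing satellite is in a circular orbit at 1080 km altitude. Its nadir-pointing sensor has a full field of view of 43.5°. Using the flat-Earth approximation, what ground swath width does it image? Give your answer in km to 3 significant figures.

Half-angle = 43.5°/2 = 21.75°.
Swath width ≈ 2h·tan(θ/2) = 2 × 1080 × tan(21.75°) = 861.8 km.

862 km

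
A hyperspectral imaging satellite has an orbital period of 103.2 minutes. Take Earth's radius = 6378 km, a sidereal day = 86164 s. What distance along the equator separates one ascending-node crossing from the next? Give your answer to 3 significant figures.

2880 km

T = 103.2 min = 6192.0 s.
During one orbit Earth rotates (6192.0 / 86164) × 360° = 25.87°.
At the equator that is 25.87° × (2π·6378/360) km/° = 25.87 × 111.3 = 2880 km.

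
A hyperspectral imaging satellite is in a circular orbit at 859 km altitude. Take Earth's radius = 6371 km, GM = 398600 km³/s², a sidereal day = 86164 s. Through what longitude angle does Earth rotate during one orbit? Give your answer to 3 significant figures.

Semi-major axis a = 6371 + 859 = 7230 km. Period T = 2π√(a³/μ) = 2π√(7230³/398600) = 6118.1 s = 101.97 min.
During one orbit Earth rotates (6118.1 / 86164) × 360° = 25.56°.

25.6°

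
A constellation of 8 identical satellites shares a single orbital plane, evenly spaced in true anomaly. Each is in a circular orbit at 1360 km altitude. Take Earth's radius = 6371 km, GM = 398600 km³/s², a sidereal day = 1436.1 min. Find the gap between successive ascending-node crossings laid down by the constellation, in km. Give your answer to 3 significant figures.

Semi-major axis a = 6371 + 1360 = 7731 km. Period T = 2π√(a³/μ) = 2π√(7731³/398600) = 6765.0 s = 112.75 min.
Single-satellite node shift = (6765.0/86166) × 360° = 28.26°.
With 8 satellites evenly phased, successive equator crossings are 28.26/8 = 3.533° apart.
That is 3.533 × 111.2 = 393 km at the equator.

393 km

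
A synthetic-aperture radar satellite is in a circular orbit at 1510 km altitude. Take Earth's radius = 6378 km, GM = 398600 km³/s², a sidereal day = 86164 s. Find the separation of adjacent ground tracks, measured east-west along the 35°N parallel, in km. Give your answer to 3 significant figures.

2660 km

Semi-major axis a = 6378 + 1510 = 7888 km. Period T = 2π√(a³/μ) = 2π√(7888³/398600) = 6972.1 s = 116.20 min.
Node shift per orbit = (6972.1/86164) × 360° = 29.13°.
Equatorial spacing = 29.13 × 111.3 km/° = 3243 km.
At 35° latitude, spacing = 3243 × cos(35°) = 2656 km.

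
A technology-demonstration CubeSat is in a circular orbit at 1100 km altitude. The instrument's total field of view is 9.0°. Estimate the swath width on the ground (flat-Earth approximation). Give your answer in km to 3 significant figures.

Half-angle = 9.0°/2 = 4.5°.
Swath width ≈ 2h·tan(θ/2) = 2 × 1100 × tan(4.5°) = 173.1 km.

173 km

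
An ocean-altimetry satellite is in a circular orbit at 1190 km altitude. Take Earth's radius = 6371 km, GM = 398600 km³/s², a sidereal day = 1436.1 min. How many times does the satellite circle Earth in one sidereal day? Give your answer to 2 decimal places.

13.17

Semi-major axis a = 6371 + 1190 = 7561 km. Period T = 2π√(a³/μ) = 2π√(7561³/398600) = 6543.0 s = 109.05 min.
Orbits per sidereal day = 86166 / 6543.0 = 13.169.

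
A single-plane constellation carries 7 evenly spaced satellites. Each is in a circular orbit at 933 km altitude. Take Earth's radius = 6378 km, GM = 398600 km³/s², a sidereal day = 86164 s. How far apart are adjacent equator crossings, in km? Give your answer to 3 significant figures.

413 km

Semi-major axis a = 6378 + 933 = 7311 km. Period T = 2π√(a³/μ) = 2π√(7311³/398600) = 6221.2 s = 103.69 min.
Single-satellite node shift = (6221.2/86164) × 360° = 25.99°.
With 7 satellites evenly phased, successive equator crossings are 25.99/7 = 3.713° apart.
That is 3.713 × 111.3 = 413 km at the equator.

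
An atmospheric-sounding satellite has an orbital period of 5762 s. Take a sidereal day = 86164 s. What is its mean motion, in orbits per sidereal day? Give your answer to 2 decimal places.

14.95

Orbits per sidereal day = 86164 / 5762.0 = 14.954.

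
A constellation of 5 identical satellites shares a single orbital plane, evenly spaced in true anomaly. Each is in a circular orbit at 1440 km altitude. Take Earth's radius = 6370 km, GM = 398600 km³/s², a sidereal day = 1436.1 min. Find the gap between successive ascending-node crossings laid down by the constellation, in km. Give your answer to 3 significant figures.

638 km

Semi-major axis a = 6370 + 1440 = 7810 km. Period T = 2π√(a³/μ) = 2π√(7810³/398600) = 6868.9 s = 114.48 min.
Single-satellite node shift = (6868.9/86166) × 360° = 28.70°.
With 5 satellites evenly phased, successive equator crossings are 28.70/5 = 5.740° apart.
That is 5.740 × 111.2 = 638 km at the equator.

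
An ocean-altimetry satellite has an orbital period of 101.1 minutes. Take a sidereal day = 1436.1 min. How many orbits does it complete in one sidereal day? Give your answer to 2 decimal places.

14.20

T = 101.1 min = 6066.0 s.
Orbits per sidereal day = 86166 / 6066.0 = 14.205.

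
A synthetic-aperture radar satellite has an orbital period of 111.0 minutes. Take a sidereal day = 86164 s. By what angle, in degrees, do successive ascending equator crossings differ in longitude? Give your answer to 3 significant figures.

27.8°

T = 111.0 min = 6660.0 s.
During one orbit Earth rotates (6660.0 / 86164) × 360° = 27.83°.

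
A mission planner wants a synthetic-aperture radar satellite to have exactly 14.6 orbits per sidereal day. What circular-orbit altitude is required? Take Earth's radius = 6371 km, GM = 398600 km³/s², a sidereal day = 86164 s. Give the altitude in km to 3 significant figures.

Required period T = 86164 / 14.6 = 5901.6 s.
From T = 2π√(a³/μ): a = (μ T²/4π²)^(1/3) = (398600 × 5901.6² / 4π²)^(1/3) = 7058 km.
Altitude h = a − R = 7058 − 6371 = 687 km.

687 km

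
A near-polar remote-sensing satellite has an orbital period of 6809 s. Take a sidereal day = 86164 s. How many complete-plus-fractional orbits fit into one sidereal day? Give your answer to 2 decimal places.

12.65

Orbits per sidereal day = 86164 / 6809.0 = 12.654.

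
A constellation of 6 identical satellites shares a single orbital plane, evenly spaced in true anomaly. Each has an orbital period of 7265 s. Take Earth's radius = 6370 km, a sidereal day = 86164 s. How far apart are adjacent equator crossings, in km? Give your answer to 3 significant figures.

Single-satellite node shift = (7265.0/86164) × 360° = 30.35°.
With 6 satellites evenly phased, successive equator crossings are 30.35/6 = 5.059° apart.
That is 5.059 × 111.2 = 562 km at the equator.

562 km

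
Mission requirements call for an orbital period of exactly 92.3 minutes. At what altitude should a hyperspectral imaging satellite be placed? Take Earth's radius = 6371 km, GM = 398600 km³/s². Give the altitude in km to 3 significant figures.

394 km

T = 92.3 min = 5538.0 s.
From T = 2π√(a³/μ): a = (μ T²/4π²)^(1/3) = (398600 × 5538.0² / 4π²)^(1/3) = 6765 km.
Altitude h = a − R = 6765 − 6371 = 394 km.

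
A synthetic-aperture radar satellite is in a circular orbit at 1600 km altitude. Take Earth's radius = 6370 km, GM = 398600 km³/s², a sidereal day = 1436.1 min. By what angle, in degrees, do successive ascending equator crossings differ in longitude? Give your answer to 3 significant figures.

29.6°

Semi-major axis a = 6370 + 1600 = 7970 km. Period T = 2π√(a³/μ) = 2π√(7970³/398600) = 7081.1 s = 118.02 min.
During one orbit Earth rotates (7081.1 / 86166) × 360° = 29.58°.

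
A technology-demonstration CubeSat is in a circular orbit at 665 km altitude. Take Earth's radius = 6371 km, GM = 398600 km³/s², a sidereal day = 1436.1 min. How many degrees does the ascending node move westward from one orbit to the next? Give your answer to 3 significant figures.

24.5°

Semi-major axis a = 6371 + 665 = 7036 km. Period T = 2π√(a³/μ) = 2π√(7036³/398600) = 5873.5 s = 97.89 min.
During one orbit Earth rotates (5873.5 / 86166) × 360° = 24.54°.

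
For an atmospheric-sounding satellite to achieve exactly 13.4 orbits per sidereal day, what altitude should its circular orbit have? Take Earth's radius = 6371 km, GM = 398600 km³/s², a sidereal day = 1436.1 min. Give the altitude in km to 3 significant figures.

Required period T = 86166 / 13.4 = 6430.3 s.
From T = 2π√(a³/μ): a = (μ T²/4π²)^(1/3) = (398600 × 6430.3² / 4π²)^(1/3) = 7474 km.
Altitude h = a − R = 7474 − 6371 = 1103 km.

1100 km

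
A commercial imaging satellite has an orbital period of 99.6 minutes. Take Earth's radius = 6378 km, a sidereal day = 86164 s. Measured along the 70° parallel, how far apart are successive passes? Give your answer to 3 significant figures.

951 km

T = 99.6 min = 5976.0 s.
Node shift per orbit = (5976.0/86164) × 360° = 24.97°.
Equatorial spacing = 24.97 × 111.3 km/° = 2779 km.
At 70° latitude, spacing = 2779 × cos(70°) = 951 km.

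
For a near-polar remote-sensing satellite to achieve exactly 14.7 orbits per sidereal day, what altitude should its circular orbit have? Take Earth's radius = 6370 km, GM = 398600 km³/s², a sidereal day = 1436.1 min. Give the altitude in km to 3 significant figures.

656 km

Required period T = 86166 / 14.7 = 5861.6 s.
From T = 2π√(a³/μ): a = (μ T²/4π²)^(1/3) = (398600 × 5861.6² / 4π²)^(1/3) = 7026 km.
Altitude h = a − R = 7026 − 6370 = 656 km.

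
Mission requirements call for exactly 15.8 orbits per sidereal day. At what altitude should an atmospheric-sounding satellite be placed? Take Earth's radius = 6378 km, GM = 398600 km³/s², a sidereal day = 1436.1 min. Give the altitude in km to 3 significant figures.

Required period T = 86166 / 15.8 = 5453.5 s.
From T = 2π√(a³/μ): a = (μ T²/4π²)^(1/3) = (398600 × 5453.5² / 4π²)^(1/3) = 6696 km.
Altitude h = a − R = 6696 − 6378 = 318 km.

318 km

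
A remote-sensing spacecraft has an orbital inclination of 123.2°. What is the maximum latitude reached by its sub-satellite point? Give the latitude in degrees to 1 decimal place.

56.8°

Retrograde orbit: the ground track reaches ±(180° − i) = ±(180 − 123.2) = ±56.8°.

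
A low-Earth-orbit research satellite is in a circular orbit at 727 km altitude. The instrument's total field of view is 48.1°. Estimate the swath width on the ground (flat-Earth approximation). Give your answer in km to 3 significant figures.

649 km

Half-angle = 48.1°/2 = 24.05°.
Swath width ≈ 2h·tan(θ/2) = 2 × 727 × tan(24.05°) = 648.9 km.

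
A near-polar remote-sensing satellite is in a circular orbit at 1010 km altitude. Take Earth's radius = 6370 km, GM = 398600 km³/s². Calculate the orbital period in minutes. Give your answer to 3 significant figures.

Semi-major axis a = 6370 + 1010 = 7380 km. Period T = 2π√(a³/μ) = 2π√(7380³/398600) = 6309.5 s = 105.16 min.

105 min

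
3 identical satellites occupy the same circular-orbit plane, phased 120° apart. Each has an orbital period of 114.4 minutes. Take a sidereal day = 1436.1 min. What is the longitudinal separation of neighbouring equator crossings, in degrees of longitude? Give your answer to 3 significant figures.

T = 114.4 min = 6864.0 s.
Single-satellite node shift = (6864.0/86166) × 360° = 28.68°.
With 3 satellites evenly phased, successive equator crossings are 28.68/3 = 9.559° apart.

9.56°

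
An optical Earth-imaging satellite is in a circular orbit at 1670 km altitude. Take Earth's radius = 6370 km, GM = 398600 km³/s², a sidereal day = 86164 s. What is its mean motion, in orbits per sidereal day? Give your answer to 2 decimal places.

Semi-major axis a = 6370 + 1670 = 8040 km. Period T = 2π√(a³/μ) = 2π√(8040³/398600) = 7174.6 s = 119.58 min.
Orbits per sidereal day = 86164 / 7174.6 = 12.010.

12.01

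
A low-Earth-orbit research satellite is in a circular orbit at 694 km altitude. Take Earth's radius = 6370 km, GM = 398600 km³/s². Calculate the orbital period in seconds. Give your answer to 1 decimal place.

5908.6 seconds

Semi-major axis a = 6370 + 694 = 7064 km. Period T = 2π√(a³/μ) = 2π√(7064³/398600) = 5908.6 s = 98.48 min.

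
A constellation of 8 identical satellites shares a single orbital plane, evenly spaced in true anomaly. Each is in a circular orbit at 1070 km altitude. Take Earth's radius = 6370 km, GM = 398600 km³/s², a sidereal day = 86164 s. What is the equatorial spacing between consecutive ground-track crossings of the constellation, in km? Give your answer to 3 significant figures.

Semi-major axis a = 6370 + 1070 = 7440 km. Period T = 2π√(a³/μ) = 2π√(7440³/398600) = 6386.6 s = 106.44 min.
Single-satellite node shift = (6386.6/86164) × 360° = 26.68°.
With 8 satellites evenly phased, successive equator crossings are 26.68/8 = 3.335° apart.
That is 3.335 × 111.2 = 371 km at the equator.

371 km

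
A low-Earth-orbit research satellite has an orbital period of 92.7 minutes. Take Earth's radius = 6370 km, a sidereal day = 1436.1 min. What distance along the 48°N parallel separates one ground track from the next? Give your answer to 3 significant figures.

T = 92.7 min = 5562.0 s.
Node shift per orbit = (5562.0/86166) × 360° = 23.24°.
Equatorial spacing = 23.24 × 111.2 km/° = 2584 km.
At 48° latitude, spacing = 2584 × cos(48°) = 1729 km.

1730 km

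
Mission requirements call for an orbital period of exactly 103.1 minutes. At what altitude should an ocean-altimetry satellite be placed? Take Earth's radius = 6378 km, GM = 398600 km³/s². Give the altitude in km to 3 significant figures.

T = 103.1 min = 6186.0 s.
From T = 2π√(a³/μ): a = (μ T²/4π²)^(1/3) = (398600 × 6186.0² / 4π²)^(1/3) = 7283 km.
Altitude h = a − R = 7283 − 6378 = 905 km.

905 km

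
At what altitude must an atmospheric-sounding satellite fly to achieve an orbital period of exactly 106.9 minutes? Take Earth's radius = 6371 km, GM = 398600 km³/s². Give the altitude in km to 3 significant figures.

T = 106.9 min = 6414.0 s.
From T = 2π√(a³/μ): a = (μ T²/4π²)^(1/3) = (398600 × 6414.0² / 4π²)^(1/3) = 7461 km.
Altitude h = a − R = 7461 − 6371 = 1090 km.

1090 km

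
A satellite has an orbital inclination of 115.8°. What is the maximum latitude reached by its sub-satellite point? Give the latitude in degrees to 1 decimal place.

Retrograde orbit: the ground track reaches ±(180° − i) = ±(180 − 115.8) = ±64.2°.

64.2°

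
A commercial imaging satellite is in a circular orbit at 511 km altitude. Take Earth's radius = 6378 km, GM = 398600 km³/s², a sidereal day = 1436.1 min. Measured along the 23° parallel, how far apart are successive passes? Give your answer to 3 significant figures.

Semi-major axis a = 6378 + 511 = 6889 km. Period T = 2π√(a³/μ) = 2π√(6889³/398600) = 5690.4 s = 94.84 min.
Node shift per orbit = (5690.4/86166) × 360° = 23.77°.
Equatorial spacing = 23.77 × 111.3 km/° = 2647 km.
At 23° latitude, spacing = 2647 × cos(23°) = 2436 km.

2440 km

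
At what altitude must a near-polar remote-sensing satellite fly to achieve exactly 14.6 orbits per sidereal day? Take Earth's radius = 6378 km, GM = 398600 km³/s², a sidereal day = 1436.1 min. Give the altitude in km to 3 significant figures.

Required period T = 86166 / 14.6 = 5901.8 s.
From T = 2π√(a³/μ): a = (μ T²/4π²)^(1/3) = (398600 × 5901.8² / 4π²)^(1/3) = 7059 km.
Altitude h = a − R = 7059 − 6378 = 681 km.

681 km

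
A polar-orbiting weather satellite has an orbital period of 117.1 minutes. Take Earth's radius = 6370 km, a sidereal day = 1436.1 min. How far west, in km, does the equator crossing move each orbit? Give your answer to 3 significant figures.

3260 km

T = 117.1 min = 7026.0 s.
During one orbit Earth rotates (7026.0 / 86166) × 360° = 29.35°.
At the equator that is 29.35° × (2π·6370/360) km/° = 29.35 × 111.2 = 3264 km.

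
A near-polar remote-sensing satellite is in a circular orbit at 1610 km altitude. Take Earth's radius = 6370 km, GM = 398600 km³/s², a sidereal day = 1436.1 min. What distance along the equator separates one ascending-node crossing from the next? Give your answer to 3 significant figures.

Semi-major axis a = 6370 + 1610 = 7980 km. Period T = 2π√(a³/μ) = 2π√(7980³/398600) = 7094.4 s = 118.24 min.
During one orbit Earth rotates (7094.4 / 86166) × 360° = 29.64°.
At the equator that is 29.64° × (2π·6370/360) km/° = 29.64 × 111.2 = 3295 km.

3300 km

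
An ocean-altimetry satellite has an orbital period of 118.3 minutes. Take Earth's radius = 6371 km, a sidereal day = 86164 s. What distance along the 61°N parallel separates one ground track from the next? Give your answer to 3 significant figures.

T = 118.3 min = 7098.0 s.
Node shift per orbit = (7098.0/86164) × 360° = 29.66°.
Equatorial spacing = 29.66 × 111.2 km/° = 3298 km.
At 61° latitude, spacing = 3298 × cos(61°) = 1599 km.

1600 km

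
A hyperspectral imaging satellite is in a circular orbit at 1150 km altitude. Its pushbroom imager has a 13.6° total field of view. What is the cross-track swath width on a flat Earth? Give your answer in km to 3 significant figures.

274 km

Half-angle = 13.6°/2 = 6.8°.
Swath width ≈ 2h·tan(θ/2) = 2 × 1150 × tan(6.8°) = 274.3 km.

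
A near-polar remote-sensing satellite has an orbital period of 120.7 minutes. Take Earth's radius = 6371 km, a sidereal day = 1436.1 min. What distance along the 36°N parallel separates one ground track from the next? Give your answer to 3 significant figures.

2720 km

T = 120.7 min = 7242.0 s.
Node shift per orbit = (7242.0/86166) × 360° = 30.26°.
Equatorial spacing = 30.26 × 111.2 km/° = 3364 km.
At 36° latitude, spacing = 3364 × cos(36°) = 2722 km.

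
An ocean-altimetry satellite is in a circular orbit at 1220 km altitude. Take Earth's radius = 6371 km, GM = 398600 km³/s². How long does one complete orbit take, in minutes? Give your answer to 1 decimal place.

Semi-major axis a = 6371 + 1220 = 7591 km. Period T = 2π√(a³/μ) = 2π√(7591³/398600) = 6582.0 s = 109.70 min.

109.7 min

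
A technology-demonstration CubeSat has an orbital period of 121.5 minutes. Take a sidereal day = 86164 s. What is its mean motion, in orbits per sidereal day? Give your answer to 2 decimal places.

11.82

T = 121.5 min = 7290.0 s.
Orbits per sidereal day = 86164 / 7290.0 = 11.819.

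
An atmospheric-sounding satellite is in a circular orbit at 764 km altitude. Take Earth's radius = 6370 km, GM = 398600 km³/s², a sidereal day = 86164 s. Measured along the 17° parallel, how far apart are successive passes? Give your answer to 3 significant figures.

Semi-major axis a = 6370 + 764 = 7134 km. Period T = 2π√(a³/μ) = 2π√(7134³/398600) = 5996.7 s = 99.94 min.
Node shift per orbit = (5996.7/86164) × 360° = 25.05°.
Equatorial spacing = 25.05 × 111.2 km/° = 2786 km.
At 17° latitude, spacing = 2786 × cos(17°) = 2664 km.

2660 km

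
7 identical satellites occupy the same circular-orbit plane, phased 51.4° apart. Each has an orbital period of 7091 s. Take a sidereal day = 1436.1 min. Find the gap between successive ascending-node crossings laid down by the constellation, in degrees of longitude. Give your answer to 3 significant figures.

4.23°

Single-satellite node shift = (7091.0/86166) × 360° = 29.63°.
With 7 satellites evenly phased, successive equator crossings are 29.63/7 = 4.232° apart.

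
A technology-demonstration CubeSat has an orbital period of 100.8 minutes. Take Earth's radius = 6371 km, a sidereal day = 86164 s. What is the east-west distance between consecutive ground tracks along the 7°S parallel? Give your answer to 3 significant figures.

2790 km

T = 100.8 min = 6048.0 s.
Node shift per orbit = (6048.0/86164) × 360° = 25.27°.
Equatorial spacing = 25.27 × 111.2 km/° = 2810 km.
At 7° latitude, spacing = 2810 × cos(7°) = 2789 km.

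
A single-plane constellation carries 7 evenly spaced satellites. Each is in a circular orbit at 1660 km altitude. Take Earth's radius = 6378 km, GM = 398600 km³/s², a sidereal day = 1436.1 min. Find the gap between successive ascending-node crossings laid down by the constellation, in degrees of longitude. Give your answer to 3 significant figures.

Semi-major axis a = 6378 + 1660 = 8038 km. Period T = 2π√(a³/μ) = 2π√(8038³/398600) = 7171.9 s = 119.53 min.
Single-satellite node shift = (7171.9/86166) × 360° = 29.96°.
With 7 satellites evenly phased, successive equator crossings are 29.96/7 = 4.281° apart.

4.28°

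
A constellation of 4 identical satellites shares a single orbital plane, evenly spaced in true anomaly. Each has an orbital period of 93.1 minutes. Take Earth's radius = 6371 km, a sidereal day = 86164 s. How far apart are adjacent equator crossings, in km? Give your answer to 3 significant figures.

T = 93.1 min = 5586.0 s.
Single-satellite node shift = (5586.0/86164) × 360° = 23.34°.
With 4 satellites evenly phased, successive equator crossings are 23.34/4 = 5.835° apart.
That is 5.835 × 111.2 = 649 km at the equator.

649 km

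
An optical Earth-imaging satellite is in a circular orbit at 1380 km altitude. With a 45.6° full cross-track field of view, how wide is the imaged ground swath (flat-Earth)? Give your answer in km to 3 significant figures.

Half-angle = 45.6°/2 = 22.8°.
Swath width ≈ 2h·tan(θ/2) = 2 × 1380 × tan(22.8°) = 1160.2 km.

1160 km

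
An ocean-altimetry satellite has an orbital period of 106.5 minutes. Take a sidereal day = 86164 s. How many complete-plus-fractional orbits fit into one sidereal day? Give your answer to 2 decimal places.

13.48

T = 106.5 min = 6390.0 s.
Orbits per sidereal day = 86164 / 6390.0 = 13.484.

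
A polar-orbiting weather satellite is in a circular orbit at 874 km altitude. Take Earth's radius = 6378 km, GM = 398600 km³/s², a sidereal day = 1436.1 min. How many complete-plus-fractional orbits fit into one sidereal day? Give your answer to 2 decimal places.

Semi-major axis a = 6378 + 874 = 7252 km. Period T = 2π√(a³/μ) = 2π√(7252³/398600) = 6146.1 s = 102.43 min.
Orbits per sidereal day = 86166 / 6146.1 = 14.020.

14.02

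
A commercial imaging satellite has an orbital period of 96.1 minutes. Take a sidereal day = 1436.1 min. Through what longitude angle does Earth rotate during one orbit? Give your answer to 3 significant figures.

24.1°

T = 96.1 min = 5766.0 s.
During one orbit Earth rotates (5766.0 / 86166) × 360° = 24.09°.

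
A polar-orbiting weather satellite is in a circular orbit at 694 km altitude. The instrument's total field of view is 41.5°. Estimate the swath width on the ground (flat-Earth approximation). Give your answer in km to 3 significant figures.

Half-angle = 41.5°/2 = 20.75°.
Swath width ≈ 2h·tan(θ/2) = 2 × 694 × tan(20.75°) = 525.9 km.

526 km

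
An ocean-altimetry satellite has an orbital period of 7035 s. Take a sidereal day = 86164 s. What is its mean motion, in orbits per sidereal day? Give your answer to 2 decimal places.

Orbits per sidereal day = 86164 / 7035.0 = 12.248.

12.25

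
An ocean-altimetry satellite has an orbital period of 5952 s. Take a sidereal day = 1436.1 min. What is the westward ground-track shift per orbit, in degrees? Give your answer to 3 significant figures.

24.9°

During one orbit Earth rotates (5952.0 / 86166) × 360° = 24.87°.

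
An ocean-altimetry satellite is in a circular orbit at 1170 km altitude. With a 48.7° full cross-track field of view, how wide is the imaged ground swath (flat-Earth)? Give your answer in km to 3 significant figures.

1060 km

Half-angle = 48.7°/2 = 24.35°.
Swath width ≈ 2h·tan(θ/2) = 2 × 1170 × tan(24.35°) = 1059.0 km.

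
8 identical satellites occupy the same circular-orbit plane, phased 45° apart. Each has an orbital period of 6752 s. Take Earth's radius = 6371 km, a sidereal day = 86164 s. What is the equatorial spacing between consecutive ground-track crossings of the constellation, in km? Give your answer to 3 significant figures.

392 km

Single-satellite node shift = (6752.0/86164) × 360° = 28.21°.
With 8 satellites evenly phased, successive equator crossings are 28.21/8 = 3.526° apart.
That is 3.526 × 111.2 = 392 km at the equator.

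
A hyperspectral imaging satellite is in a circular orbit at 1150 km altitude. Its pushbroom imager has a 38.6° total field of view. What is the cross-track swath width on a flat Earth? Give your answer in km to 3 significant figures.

Half-angle = 38.6°/2 = 19.3°.
Swath width ≈ 2h·tan(θ/2) = 2 × 1150 × tan(19.3°) = 805.4 km.

805 km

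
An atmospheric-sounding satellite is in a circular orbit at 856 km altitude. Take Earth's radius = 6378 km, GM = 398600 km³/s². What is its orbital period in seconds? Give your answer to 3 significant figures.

6120 seconds

Semi-major axis a = 6378 + 856 = 7234 km. Period T = 2π√(a³/μ) = 2π√(7234³/398600) = 6123.2 s = 102.05 min.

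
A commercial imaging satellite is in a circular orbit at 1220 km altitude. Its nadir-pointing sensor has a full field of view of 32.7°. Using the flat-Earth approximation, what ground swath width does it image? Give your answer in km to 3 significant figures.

Half-angle = 32.7°/2 = 16.35°.
Swath width ≈ 2h·tan(θ/2) = 2 × 1220 × tan(16.35°) = 715.8 km.

716 km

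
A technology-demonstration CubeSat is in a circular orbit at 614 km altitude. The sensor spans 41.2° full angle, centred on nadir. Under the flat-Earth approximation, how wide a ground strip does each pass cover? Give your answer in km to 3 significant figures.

Half-angle = 41.2°/2 = 20.6°.
Swath width ≈ 2h·tan(θ/2) = 2 × 614 × tan(20.6°) = 461.6 km.

462 km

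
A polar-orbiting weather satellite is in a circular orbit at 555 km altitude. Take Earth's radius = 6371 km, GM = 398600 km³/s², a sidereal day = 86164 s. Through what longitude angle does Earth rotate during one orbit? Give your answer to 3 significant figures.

Semi-major axis a = 6371 + 555 = 6926 km. Period T = 2π√(a³/μ) = 2π√(6926³/398600) = 5736.3 s = 95.61 min.
During one orbit Earth rotates (5736.3 / 86164) × 360° = 23.97°.

24.0°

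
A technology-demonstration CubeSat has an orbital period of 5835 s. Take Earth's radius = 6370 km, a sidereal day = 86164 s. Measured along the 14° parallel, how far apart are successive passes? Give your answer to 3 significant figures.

2630 km

Node shift per orbit = (5835.0/86164) × 360° = 24.38°.
Equatorial spacing = 24.38 × 111.2 km/° = 2710 km.
At 14° latitude, spacing = 2710 × cos(14°) = 2630 km.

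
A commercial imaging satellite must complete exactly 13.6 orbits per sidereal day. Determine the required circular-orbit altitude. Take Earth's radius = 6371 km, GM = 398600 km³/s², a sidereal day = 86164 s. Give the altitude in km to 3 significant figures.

Required period T = 86164 / 13.6 = 6335.6 s.
From T = 2π√(a³/μ): a = (μ T²/4π²)^(1/3) = (398600 × 6335.6² / 4π²)^(1/3) = 7400 km.
Altitude h = a − R = 7400 − 6371 = 1029 km.

1030 km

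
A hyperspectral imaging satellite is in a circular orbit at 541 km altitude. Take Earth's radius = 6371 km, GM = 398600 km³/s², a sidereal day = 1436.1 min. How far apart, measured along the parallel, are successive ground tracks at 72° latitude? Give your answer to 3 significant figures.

821 km

Semi-major axis a = 6371 + 541 = 6912 km. Period T = 2π√(a³/μ) = 2π√(6912³/398600) = 5719.0 s = 95.32 min.
Node shift per orbit = (5719.0/86166) × 360° = 23.89°.
Equatorial spacing = 23.89 × 111.2 km/° = 2657 km.
At 72° latitude, spacing = 2657 × cos(72°) = 821 km.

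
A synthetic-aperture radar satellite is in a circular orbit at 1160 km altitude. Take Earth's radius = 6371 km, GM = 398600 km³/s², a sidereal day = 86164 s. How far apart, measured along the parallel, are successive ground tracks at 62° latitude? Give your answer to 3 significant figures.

Semi-major axis a = 6371 + 1160 = 7531 km. Period T = 2π√(a³/μ) = 2π√(7531³/398600) = 6504.1 s = 108.40 min.
Node shift per orbit = (6504.1/86164) × 360° = 27.17°.
Equatorial spacing = 27.17 × 111.2 km/° = 3022 km.
At 62° latitude, spacing = 3022 × cos(62°) = 1419 km.

1420 km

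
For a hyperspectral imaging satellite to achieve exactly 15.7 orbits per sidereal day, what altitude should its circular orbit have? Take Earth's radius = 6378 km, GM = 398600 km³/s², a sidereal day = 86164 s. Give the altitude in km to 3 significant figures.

347 km

Required period T = 86164 / 15.7 = 5488.2 s.
From T = 2π√(a³/μ): a = (μ T²/4π²)^(1/3) = (398600 × 5488.2² / 4π²)^(1/3) = 6725 km.
Altitude h = a − R = 6725 − 6378 = 347 km.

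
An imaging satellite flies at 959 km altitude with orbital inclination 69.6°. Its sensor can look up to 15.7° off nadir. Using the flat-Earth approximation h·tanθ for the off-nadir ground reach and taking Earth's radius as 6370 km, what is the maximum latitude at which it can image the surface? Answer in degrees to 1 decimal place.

72.0°

For a prograde orbit the ground track reaches latitude ±i = ±69.6°.
Sensor half-swath on the ground ≈ 959·tan(15.7°) = 270 km = 2.42° of latitude.
Maximum observable latitude ≈ 69.6 + 2.42 = 72.0°.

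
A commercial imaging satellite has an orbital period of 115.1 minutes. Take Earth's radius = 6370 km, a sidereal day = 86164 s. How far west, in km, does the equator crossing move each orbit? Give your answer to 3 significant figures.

T = 115.1 min = 6906.0 s.
During one orbit Earth rotates (6906.0 / 86164) × 360° = 28.85°.
At the equator that is 28.85° × (2π·6370/360) km/° = 28.85 × 111.2 = 3208 km.

3210 km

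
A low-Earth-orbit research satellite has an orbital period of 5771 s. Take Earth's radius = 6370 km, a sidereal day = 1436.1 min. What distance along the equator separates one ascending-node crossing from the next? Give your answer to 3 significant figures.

2680 km

During one orbit Earth rotates (5771.0 / 86166) × 360° = 24.11°.
At the equator that is 24.11° × (2π·6370/360) km/° = 24.11 × 111.2 = 2681 km.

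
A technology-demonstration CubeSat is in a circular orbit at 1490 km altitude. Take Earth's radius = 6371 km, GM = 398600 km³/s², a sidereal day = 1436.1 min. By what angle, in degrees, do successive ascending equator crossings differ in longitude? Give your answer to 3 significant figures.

Semi-major axis a = 6371 + 1490 = 7861 km. Period T = 2π√(a³/μ) = 2π√(7861³/398600) = 6936.3 s = 115.61 min.
During one orbit Earth rotates (6936.3 / 86166) × 360° = 28.98°.

29.0°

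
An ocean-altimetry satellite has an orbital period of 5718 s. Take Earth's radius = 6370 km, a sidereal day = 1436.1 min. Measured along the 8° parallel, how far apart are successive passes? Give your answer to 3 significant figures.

Node shift per orbit = (5718.0/86166) × 360° = 23.89°.
Equatorial spacing = 23.89 × 111.2 km/° = 2656 km.
At 8° latitude, spacing = 2656 × cos(8°) = 2630 km.

2630 km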